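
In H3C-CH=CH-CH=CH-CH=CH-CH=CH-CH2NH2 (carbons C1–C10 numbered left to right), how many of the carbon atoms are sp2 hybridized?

8

C1: sp3
C2: sp2 ✓
C3: sp2 ✓
C4: sp2 ✓
C5: sp2 ✓
C6: sp2 ✓
C7: sp2 ✓
C8: sp2 ✓
C9: sp2 ✓
C10: sp3
C2, C3, C4, C5, C6, C7, C8, C9 → 8 sp2 carbons.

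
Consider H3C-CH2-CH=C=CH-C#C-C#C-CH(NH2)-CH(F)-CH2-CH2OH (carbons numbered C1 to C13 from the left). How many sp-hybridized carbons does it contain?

C1: sp3
C2: sp3
C3: sp2
C4: sp ✓
C5: sp2
C6: sp ✓
C7: sp ✓
C8: sp ✓
C9: sp ✓
C10: sp3
C11: sp3
C12: sp3
C13: sp3
C4, C6, C7, C8, C9 → 5 sp carbons.

5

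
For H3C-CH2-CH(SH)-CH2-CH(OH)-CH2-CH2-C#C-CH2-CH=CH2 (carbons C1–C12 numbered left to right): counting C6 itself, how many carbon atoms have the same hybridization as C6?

C6 is sp3 (only σ bonds).
C1: sp3 ✓
C2: sp3 ✓
C3: sp3 ✓
C4: sp3 ✓
C5: sp3 ✓
C6: sp3 ✓
C7: sp3 ✓
C8: sp
C9: sp
C10: sp3 ✓
C11: sp2
C12: sp2
8 carbons are sp3.

8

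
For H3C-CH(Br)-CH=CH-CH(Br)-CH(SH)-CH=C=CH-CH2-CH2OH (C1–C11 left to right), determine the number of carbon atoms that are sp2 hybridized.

C1: sp3
C2: sp3
C3: sp2 ✓
C4: sp2 ✓
C5: sp3
C6: sp3
C7: sp2 ✓
C8: sp
C9: sp2 ✓
C10: sp3
C11: sp3
C3, C4, C7, C9 → 4 sp2 carbons.

4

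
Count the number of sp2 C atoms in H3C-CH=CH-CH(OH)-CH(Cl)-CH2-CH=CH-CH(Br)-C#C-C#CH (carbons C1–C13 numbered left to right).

4

C1: sp3
C2: sp2 ✓
C3: sp2 ✓
C4: sp3
C5: sp3
C6: sp3
C7: sp2 ✓
C8: sp2 ✓
C9: sp3
C10: sp
C11: sp
C12: sp
C13: sp
C2, C3, C7, C8 → 4 sp2 carbons.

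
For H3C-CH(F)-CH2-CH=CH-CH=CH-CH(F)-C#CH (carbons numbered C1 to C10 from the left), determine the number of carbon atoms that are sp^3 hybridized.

C1: sp3 ✓
C2: sp3 ✓
C3: sp3 ✓
C4: sp2
C5: sp2
C6: sp2
C7: sp2
C8: sp3 ✓
C9: sp
C10: sp
C1, C2, C3, C8 → 4 sp3 carbons.

4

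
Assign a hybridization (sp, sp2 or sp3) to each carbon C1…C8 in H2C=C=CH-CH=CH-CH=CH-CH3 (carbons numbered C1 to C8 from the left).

C1 has 3 σ bonds, plus one π bond: steric number 3 → sp2.
C2 — 2 σ bonds, plus two π bonds. Steric number 2, so sp.
C3 (3 σ bonds, plus one π bond) has steric number 3: sp2.
C4 is sp2: 3 σ bonds, plus one π bond, 3 electron-density regions.
C5 (3 σ bonds, plus one π bond) has steric number 3: sp2.
C6: 3 σ bonds, plus one π bond — 3 electron domains, sp2.
C7: 3 σ bonds, plus one π bond — 3 electron domains, sp2.
C8 is sp3: 4 σ bonds, 4 electron-density regions.

C1 sp2, C2 sp, C3 sp2, C4 sp2, C5 sp2, C6 sp2, C7 sp2, C8 sp3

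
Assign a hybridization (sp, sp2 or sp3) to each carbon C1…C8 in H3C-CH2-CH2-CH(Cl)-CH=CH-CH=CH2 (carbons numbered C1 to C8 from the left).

C1 is sp3: 4 σ bonds, 4 electron-density regions.
C2 is sp3: 4 σ bonds, 4 electron-density regions.
C3: 4 σ bonds — 4 electron domains, sp3.
C4 has 4 σ bonds: steric number 4 → sp3.
C5: 3 σ bonds, plus one π bond — 3 electron domains, sp2.
C6 has 3 σ bonds, plus one π bond: steric number 3 → sp2.
C7: 3 σ bonds, plus one π bond; 3 regions of electron density → sp2.
C8 has 3 σ bonds, plus one π bond: steric number 3 → sp2.

C1 sp3, C2 sp3, C3 sp3, C4 sp3, C5 sp2, C6 sp2, C7 sp2, C8 sp2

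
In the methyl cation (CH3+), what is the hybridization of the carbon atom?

sp²

Three σ bonds to H, empty p orbital → sp2, trigonal planar.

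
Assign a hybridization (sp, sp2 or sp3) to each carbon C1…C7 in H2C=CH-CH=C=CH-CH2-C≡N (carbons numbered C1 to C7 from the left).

C1: 3 σ bonds, plus one π bond — 3 electron domains, sp2.
C2 is sp2: 3 σ bonds, plus one π bond, 3 electron-density regions.
C3 — 3 σ bonds, plus one π bond. Steric number 3, so sp2.
C4 is sp: 2 σ bonds, plus two π bonds, 2 electron-density regions.
C5: 3 σ bonds, plus one π bond; 3 regions of electron density → sp2.
C6 (4 σ bonds) has steric number 4: sp3.
C7 is sp: 2 σ bonds, plus two π bonds, 2 electron-density regions.

C1 sp2, C2 sp2, C3 sp2, C4 sp, C5 sp2, C6 sp3, C7 sp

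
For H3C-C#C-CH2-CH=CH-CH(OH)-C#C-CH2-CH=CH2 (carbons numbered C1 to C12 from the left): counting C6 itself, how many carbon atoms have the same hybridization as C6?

C6 is sp2 (one π bond).
C1: sp3
C2: sp
C3: sp
C4: sp3
C5: sp2 ✓
C6: sp2 ✓
C7: sp3
C8: sp
C9: sp
C10: sp3
C11: sp2 ✓
C12: sp2 ✓
4 carbons are sp2.

4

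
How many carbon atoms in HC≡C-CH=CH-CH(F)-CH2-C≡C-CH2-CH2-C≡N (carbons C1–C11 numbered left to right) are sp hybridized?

5

C1: sp ✓
C2: sp ✓
C3: sp2
C4: sp2
C5: sp3
C6: sp3
C7: sp ✓
C8: sp ✓
C9: sp3
C10: sp3
C11: sp ✓
C1, C2, C7, C8, C11 → 5 sp carbons.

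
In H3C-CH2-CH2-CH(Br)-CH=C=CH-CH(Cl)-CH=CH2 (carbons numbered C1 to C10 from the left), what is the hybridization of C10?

C10 carries 3 σ bonds, plus one π bond, giving a steric number of 3, so it is sp2.

sp2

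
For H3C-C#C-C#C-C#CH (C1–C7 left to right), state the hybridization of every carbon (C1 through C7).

C1 (4 σ bonds) has steric number 4: sp3.
C2 has 2 σ bonds, plus two π bonds: steric number 2 → sp.
C3 — 2 σ bonds, plus two π bonds. Steric number 2, so sp.
C4 is sp: 2 σ bonds, plus two π bonds, 2 electron-density regions.
C5 — 2 σ bonds, plus two π bonds. Steric number 2, so sp.
C6: 2 σ bonds, plus two π bonds; 2 regions of electron density → sp.
C7: 2 σ bonds, plus two π bonds — 2 electron domains, sp.

C1 sp3, C2 sp, C3 sp, C4 sp, C5 sp, C6 sp, C7 sp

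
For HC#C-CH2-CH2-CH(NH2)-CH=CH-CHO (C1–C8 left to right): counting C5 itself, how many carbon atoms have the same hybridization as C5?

3

C5 is sp3 (only σ bonds).
C1: sp
C2: sp
C3: sp3 ✓
C4: sp3 ✓
C5: sp3 ✓
C6: sp2
C7: sp2
C8: sp2
3 carbons are sp3.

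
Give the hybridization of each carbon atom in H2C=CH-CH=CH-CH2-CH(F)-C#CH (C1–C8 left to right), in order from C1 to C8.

C1: 3 σ bonds, plus one π bond; 3 regions of electron density → sp2.
C2: 3 σ bonds, plus one π bond; 3 regions of electron density → sp2.
C3 has 3 σ bonds, plus one π bond: steric number 3 → sp2.
C4 carries 3 σ bonds, plus one π bond, giving a steric number of 3, so it is sp2.
C5: 4 σ bonds — 4 electron domains, sp3.
C6 (4 σ bonds) has steric number 4: sp3.
C7: 2 σ bonds, plus two π bonds; 2 regions of electron density → sp.
C8 (2 σ bonds, plus two π bonds) has steric number 2: sp.

C1 sp2, C2 sp2, C3 sp2, C4 sp2, C5 sp3, C6 sp3, C7 sp, C8 sp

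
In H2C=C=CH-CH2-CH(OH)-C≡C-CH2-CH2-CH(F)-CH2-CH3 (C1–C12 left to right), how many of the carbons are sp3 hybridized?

C1: sp2
C2: sp
C3: sp2
C4: sp3 ✓
C5: sp3 ✓
C6: sp
C7: sp
C8: sp3 ✓
C9: sp3 ✓
C10: sp3 ✓
C11: sp3 ✓
C12: sp3 ✓
C4, C5, C8, C9, C10, C11, C12 → 7 sp3 carbons.

7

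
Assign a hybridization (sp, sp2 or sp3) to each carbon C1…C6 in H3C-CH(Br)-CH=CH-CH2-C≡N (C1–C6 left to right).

C1 sp3, C2 sp3, C3 sp2, C4 sp2, C5 sp3, C6 sp

C1 carries 4 σ bonds, giving a steric number of 4, so it is sp3.
C2 is sp3: 4 σ bonds, 4 electron-density regions.
C3: 3 σ bonds, plus one π bond — 3 electron domains, sp2.
C4: 3 σ bonds, plus one π bond; 3 regions of electron density → sp2.
C5 carries 4 σ bonds, giving a steric number of 4, so it is sp3.
C6 — 2 σ bonds, plus two π bonds. Steric number 2, so sp.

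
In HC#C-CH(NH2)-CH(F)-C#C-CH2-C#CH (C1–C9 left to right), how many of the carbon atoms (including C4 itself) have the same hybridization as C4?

C4 is sp3 (only σ bonds).
C1: sp
C2: sp
C3: sp3 ✓
C4: sp3 ✓
C5: sp
C6: sp
C7: sp3 ✓
C8: sp
C9: sp
3 carbons are sp3.

3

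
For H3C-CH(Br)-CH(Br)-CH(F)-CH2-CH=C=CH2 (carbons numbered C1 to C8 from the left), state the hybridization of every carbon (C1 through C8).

C1 sp3, C2 sp3, C3 sp3, C4 sp3, C5 sp3, C6 sp2, C7 sp, C8 sp2

C1 (4 σ bonds) has steric number 4: sp3.
C2: 4 σ bonds; 4 regions of electron density → sp3.
C3 is sp3: 4 σ bonds, 4 electron-density regions.
C4 (4 σ bonds) has steric number 4: sp3.
C5 — 4 σ bonds. Steric number 4, so sp3.
C6 has 3 σ bonds, plus one π bond: steric number 3 → sp2.
C7: 2 σ bonds, plus two π bonds; 2 regions of electron density → sp.
C8: 3 σ bonds, plus one π bond — 3 electron domains, sp2.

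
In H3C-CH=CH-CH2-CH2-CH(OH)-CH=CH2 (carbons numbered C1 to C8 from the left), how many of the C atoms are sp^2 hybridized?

4

C1: sp3
C2: sp2 ✓
C3: sp2 ✓
C4: sp3
C5: sp3
C6: sp3
C7: sp2 ✓
C8: sp2 ✓
C2, C3, C7, C8 → 4 sp2 carbons.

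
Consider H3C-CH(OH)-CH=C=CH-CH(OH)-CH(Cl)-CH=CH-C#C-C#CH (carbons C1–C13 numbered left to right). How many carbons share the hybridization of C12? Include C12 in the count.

C12 is sp (two π bonds).
C1: sp3
C2: sp3
C3: sp2
C4: sp ✓
C5: sp2
C6: sp3
C7: sp3
C8: sp2
C9: sp2
C10: sp ✓
C11: sp ✓
C12: sp ✓
C13: sp ✓
5 carbons are sp.

5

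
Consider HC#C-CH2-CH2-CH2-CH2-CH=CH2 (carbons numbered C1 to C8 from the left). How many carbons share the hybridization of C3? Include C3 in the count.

C3 is sp3 (only σ bonds).
C1: sp
C2: sp
C3: sp3 ✓
C4: sp3 ✓
C5: sp3 ✓
C6: sp3 ✓
C7: sp2
C8: sp2
4 carbons are sp3.

4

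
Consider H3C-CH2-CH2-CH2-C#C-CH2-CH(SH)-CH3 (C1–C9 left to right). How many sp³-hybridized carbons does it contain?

C1: sp3 ✓
C2: sp3 ✓
C3: sp3 ✓
C4: sp3 ✓
C5: sp
C6: sp
C7: sp3 ✓
C8: sp3 ✓
C9: sp3 ✓
C1, C2, C3, C4, C7, C8, C9 → 7 sp3 carbons.

7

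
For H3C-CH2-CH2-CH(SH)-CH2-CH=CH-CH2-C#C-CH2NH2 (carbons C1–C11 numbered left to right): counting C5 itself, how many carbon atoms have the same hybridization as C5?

7

C5 is sp3 (only σ bonds).
C1: sp3 ✓
C2: sp3 ✓
C3: sp3 ✓
C4: sp3 ✓
C5: sp3 ✓
C6: sp2
C7: sp2
C8: sp3 ✓
C9: sp
C10: sp
C11: sp3 ✓
7 carbons are sp3.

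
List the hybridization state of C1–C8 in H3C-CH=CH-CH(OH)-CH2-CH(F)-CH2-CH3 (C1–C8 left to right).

C1 sp3, C2 sp2, C3 sp2, C4 sp3, C5 sp3, C6 sp3, C7 sp3, C8 sp3

C1 — 4 σ bonds. Steric number 4, so sp3.
C2 — 3 σ bonds, plus one π bond. Steric number 3, so sp2.
C3 — 3 σ bonds, plus one π bond. Steric number 3, so sp2.
C4 (4 σ bonds) has steric number 4: sp3.
C5: 4 σ bonds; 4 regions of electron density → sp3.
C6: 4 σ bonds — 4 electron domains, sp3.
C7 — 4 σ bonds. Steric number 4, so sp3.
C8: 4 σ bonds; 4 regions of electron density → sp3.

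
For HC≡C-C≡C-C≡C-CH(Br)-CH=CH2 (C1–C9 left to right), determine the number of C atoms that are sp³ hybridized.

1

C1: sp
C2: sp
C3: sp
C4: sp
C5: sp
C6: sp
C7: sp3 ✓
C8: sp2
C9: sp2
C7 → 1 sp3 carbon.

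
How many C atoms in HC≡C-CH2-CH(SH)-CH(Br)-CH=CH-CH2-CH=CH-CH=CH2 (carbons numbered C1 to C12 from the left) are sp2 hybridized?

C1: sp
C2: sp
C3: sp3
C4: sp3
C5: sp3
C6: sp2 ✓
C7: sp2 ✓
C8: sp3
C9: sp2 ✓
C10: sp2 ✓
C11: sp2 ✓
C12: sp2 ✓
C6, C7, C9, C10, C11, C12 → 6 sp2 carbons.

6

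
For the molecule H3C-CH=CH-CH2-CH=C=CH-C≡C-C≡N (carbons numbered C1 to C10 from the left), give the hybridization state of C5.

sp2

C5 carries 3 σ bonds, plus one π bond, giving a steric number of 3, so it is sp2.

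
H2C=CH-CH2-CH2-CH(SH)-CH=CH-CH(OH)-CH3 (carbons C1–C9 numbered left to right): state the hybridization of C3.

sp³

C3 (4 σ bonds) has steric number 4: sp3.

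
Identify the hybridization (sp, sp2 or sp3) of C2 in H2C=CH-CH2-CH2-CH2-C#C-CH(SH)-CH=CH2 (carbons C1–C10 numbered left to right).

C2: 3 σ bonds, plus one π bond — 3 electron domains, sp2.

sp²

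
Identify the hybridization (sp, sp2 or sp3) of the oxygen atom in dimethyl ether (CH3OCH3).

Two σ bonds + two lone pairs = steric number 4 → sp3.

sp3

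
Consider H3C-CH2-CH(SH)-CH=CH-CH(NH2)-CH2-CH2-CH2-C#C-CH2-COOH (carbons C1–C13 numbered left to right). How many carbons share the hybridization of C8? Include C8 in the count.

C8 is sp3 (only σ bonds).
C1: sp3 ✓
C2: sp3 ✓
C3: sp3 ✓
C4: sp2
C5: sp2
C6: sp3 ✓
C7: sp3 ✓
C8: sp3 ✓
C9: sp3 ✓
C10: sp
C11: sp
C12: sp3 ✓
C13: sp2
8 carbons are sp3.

8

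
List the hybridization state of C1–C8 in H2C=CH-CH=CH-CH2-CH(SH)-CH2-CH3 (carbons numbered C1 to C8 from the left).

C1 sp2, C2 sp2, C3 sp2, C4 sp2, C5 sp3, C6 sp3, C7 sp3, C8 sp3

C1: 3 σ bonds, plus one π bond; 3 regions of electron density → sp2.
C2: 3 σ bonds, plus one π bond; 3 regions of electron density → sp2.
C3: 3 σ bonds, plus one π bond; 3 regions of electron density → sp2.
C4 carries 3 σ bonds, plus one π bond, giving a steric number of 3, so it is sp2.
C5 carries 4 σ bonds, giving a steric number of 4, so it is sp3.
C6: 4 σ bonds — 4 electron domains, sp3.
C7: 4 σ bonds — 4 electron domains, sp3.
C8: 4 σ bonds; 4 regions of electron density → sp3.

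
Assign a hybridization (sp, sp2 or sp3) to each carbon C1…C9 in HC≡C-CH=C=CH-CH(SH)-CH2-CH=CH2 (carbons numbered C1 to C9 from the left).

C1 sp, C2 sp, C3 sp2, C4 sp, C5 sp2, C6 sp3, C7 sp3, C8 sp2, C9 sp2

C1 — 2 σ bonds, plus two π bonds. Steric number 2, so sp.
C2 carries 2 σ bonds, plus two π bonds, giving a steric number of 2, so it is sp.
C3 — 3 σ bonds, plus one π bond. Steric number 3, so sp2.
C4 — 2 σ bonds, plus two π bonds. Steric number 2, so sp.
C5 — 3 σ bonds, plus one π bond. Steric number 3, so sp2.
C6 has 4 σ bonds: steric number 4 → sp3.
C7 has 4 σ bonds: steric number 4 → sp3.
C8 — 3 σ bonds, plus one π bond. Steric number 3, so sp2.
C9 has 3 σ bonds, plus one π bond: steric number 3 → sp2.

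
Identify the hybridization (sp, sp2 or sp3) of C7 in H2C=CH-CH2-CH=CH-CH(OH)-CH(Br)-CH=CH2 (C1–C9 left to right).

sp^3

C7 has 4 σ bonds: steric number 4 → sp3.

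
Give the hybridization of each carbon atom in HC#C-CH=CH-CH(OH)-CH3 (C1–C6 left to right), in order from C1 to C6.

C1 — 2 σ bonds, plus two π bonds. Steric number 2, so sp.
C2 is sp: 2 σ bonds, plus two π bonds, 2 electron-density regions.
C3 — 3 σ bonds, plus one π bond. Steric number 3, so sp2.
C4 has 3 σ bonds, plus one π bond: steric number 3 → sp2.
C5 — 4 σ bonds. Steric number 4, so sp3.
C6: 4 σ bonds; 4 regions of electron density → sp3.

C1 sp, C2 sp, C3 sp2, C4 sp2, C5 sp3, C6 sp3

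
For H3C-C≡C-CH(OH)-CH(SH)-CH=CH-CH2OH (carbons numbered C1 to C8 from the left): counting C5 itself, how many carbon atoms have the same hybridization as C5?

C5 is sp3 (only σ bonds).
C1: sp3 ✓
C2: sp
C3: sp
C4: sp3 ✓
C5: sp3 ✓
C6: sp2
C7: sp2
C8: sp3 ✓
4 carbons are sp3.

4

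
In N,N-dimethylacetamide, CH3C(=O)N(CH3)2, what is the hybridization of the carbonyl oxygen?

sp^2

The carbonyl oxygen: 1 σ bond and 2 lone pairs, plus one π bond — 3 electron domains, sp2.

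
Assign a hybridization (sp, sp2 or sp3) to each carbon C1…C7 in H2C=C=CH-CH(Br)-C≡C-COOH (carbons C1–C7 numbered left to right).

C1 sp2, C2 sp, C3 sp2, C4 sp3, C5 sp, C6 sp, C7 sp2

C1 carries 3 σ bonds, plus one π bond, giving a steric number of 3, so it is sp2.
C2 carries 2 σ bonds, plus two π bonds, giving a steric number of 2, so it is sp.
C3 carries 3 σ bonds, plus one π bond, giving a steric number of 3, so it is sp2.
C4 has 4 σ bonds: steric number 4 → sp3.
C5 is sp: 2 σ bonds, plus two π bonds, 2 electron-density regions.
C6 (2 σ bonds, plus two π bonds) has steric number 2: sp.
C7 — 3 σ bonds, plus one π bond. Steric number 3, so sp2.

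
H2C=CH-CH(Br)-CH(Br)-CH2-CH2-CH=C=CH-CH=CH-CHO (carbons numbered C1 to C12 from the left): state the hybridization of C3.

sp³

C3 carries 4 σ bonds, giving a steric number of 4, so it is sp3.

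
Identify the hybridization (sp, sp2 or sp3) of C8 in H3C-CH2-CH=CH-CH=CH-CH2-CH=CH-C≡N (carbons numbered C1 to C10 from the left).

sp2

C8 carries 3 σ bonds, plus one π bond, giving a steric number of 3, so it is sp2.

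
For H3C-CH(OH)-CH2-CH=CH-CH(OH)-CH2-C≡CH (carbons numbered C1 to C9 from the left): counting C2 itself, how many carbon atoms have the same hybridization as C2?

5

C2 is sp3 (only σ bonds).
C1: sp3 ✓
C2: sp3 ✓
C3: sp3 ✓
C4: sp2
C5: sp2
C6: sp3 ✓
C7: sp3 ✓
C8: sp
C9: sp
5 carbons are sp3.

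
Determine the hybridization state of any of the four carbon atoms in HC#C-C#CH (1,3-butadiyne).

Every carbon is part of a C≡C triple bond: two σ regions → sp.

sp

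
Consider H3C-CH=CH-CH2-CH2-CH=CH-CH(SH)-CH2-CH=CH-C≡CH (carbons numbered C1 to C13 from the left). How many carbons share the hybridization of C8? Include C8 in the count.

C8 is sp3 (only σ bonds).
C1: sp3 ✓
C2: sp2
C3: sp2
C4: sp3 ✓
C5: sp3 ✓
C6: sp2
C7: sp2
C8: sp3 ✓
C9: sp3 ✓
C10: sp2
C11: sp2
C12: sp
C13: sp
5 carbons are sp3.

5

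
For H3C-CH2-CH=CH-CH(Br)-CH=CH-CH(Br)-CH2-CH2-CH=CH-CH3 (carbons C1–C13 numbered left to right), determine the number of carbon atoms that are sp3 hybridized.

C1: sp3 ✓
C2: sp3 ✓
C3: sp2
C4: sp2
C5: sp3 ✓
C6: sp2
C7: sp2
C8: sp3 ✓
C9: sp3 ✓
C10: sp3 ✓
C11: sp2
C12: sp2
C13: sp3 ✓
C1, C2, C5, C8, C9, C10, C13 → 7 sp3 carbons.

7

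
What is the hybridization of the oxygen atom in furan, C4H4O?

One O lone pair is in the aromatic π system (p orbital), the other is in an sp2 hybrid in the ring plane; O has two σ bonds + one in-plane lone pair → sp2.

sp^2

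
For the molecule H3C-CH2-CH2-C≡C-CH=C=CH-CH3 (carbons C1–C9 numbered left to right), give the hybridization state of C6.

C6: 3 σ bonds, plus one π bond — 3 electron domains, sp2.

sp²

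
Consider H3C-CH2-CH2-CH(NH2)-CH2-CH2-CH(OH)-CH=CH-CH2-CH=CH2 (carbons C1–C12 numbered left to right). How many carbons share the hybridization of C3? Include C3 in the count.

8

C3 is sp3 (only σ bonds).
C1: sp3 ✓
C2: sp3 ✓
C3: sp3 ✓
C4: sp3 ✓
C5: sp3 ✓
C6: sp3 ✓
C7: sp3 ✓
C8: sp2
C9: sp2
C10: sp3 ✓
C11: sp2
C12: sp2
8 carbons are sp3.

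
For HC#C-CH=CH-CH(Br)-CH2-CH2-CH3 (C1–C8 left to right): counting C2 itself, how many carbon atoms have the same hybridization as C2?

C2 is sp (two π bonds).
C1: sp ✓
C2: sp ✓
C3: sp2
C4: sp2
C5: sp3
C6: sp3
C7: sp3
C8: sp3
2 carbons are sp.

2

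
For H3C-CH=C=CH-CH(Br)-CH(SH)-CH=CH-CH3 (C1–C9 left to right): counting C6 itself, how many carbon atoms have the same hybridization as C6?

C6 is sp3 (only σ bonds).
C1: sp3 ✓
C2: sp2
C3: sp
C4: sp2
C5: sp3 ✓
C6: sp3 ✓
C7: sp2
C8: sp2
C9: sp3 ✓
4 carbons are sp3.

4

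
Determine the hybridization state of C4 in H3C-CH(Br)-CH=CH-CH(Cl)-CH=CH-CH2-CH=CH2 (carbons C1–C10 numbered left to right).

sp2

C4 — 3 σ bonds, plus one π bond. Steric number 3, so sp2.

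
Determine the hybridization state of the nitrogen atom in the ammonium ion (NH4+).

sp^3

Four σ bonds, no lone pair → sp3, tetrahedral.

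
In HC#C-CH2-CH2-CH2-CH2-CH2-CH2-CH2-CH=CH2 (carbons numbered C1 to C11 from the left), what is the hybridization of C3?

sp³

C3 — 4 σ bonds. Steric number 4, so sp3.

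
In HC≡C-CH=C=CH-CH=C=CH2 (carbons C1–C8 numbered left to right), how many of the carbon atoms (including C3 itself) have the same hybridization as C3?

4

C3 is sp2 (one π bond).
C1: sp
C2: sp
C3: sp2 ✓
C4: sp
C5: sp2 ✓
C6: sp2 ✓
C7: sp
C8: sp2 ✓
4 carbons are sp2.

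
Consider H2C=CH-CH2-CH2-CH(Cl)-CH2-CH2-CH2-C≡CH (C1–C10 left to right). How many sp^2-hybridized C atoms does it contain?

C1: sp2 ✓
C2: sp2 ✓
C3: sp3
C4: sp3
C5: sp3
C6: sp3
C7: sp3
C8: sp3
C9: sp
C10: sp
C1, C2 → 2 sp2 carbons.

2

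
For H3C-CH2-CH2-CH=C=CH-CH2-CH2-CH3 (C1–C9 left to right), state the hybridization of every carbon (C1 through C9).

C1 (4 σ bonds) has steric number 4: sp3.
C2 carries 4 σ bonds, giving a steric number of 4, so it is sp3.
C3: 4 σ bonds — 4 electron domains, sp3.
C4 carries 3 σ bonds, plus one π bond, giving a steric number of 3, so it is sp2.
C5 has 2 σ bonds, plus two π bonds: steric number 2 → sp.
C6 has 3 σ bonds, plus one π bond: steric number 3 → sp2.
C7 carries 4 σ bonds, giving a steric number of 4, so it is sp3.
C8 is sp3: 4 σ bonds, 4 electron-density regions.
C9: 4 σ bonds; 4 regions of electron density → sp3.

C1 sp3, C2 sp3, C3 sp3, C4 sp2, C5 sp, C6 sp2, C7 sp3, C8 sp3, C9 sp3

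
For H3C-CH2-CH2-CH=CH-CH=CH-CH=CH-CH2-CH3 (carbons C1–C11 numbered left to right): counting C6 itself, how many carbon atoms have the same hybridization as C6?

6

C6 is sp2 (one π bond).
C1: sp3
C2: sp3
C3: sp3
C4: sp2 ✓
C5: sp2 ✓
C6: sp2 ✓
C7: sp2 ✓
C8: sp2 ✓
C9: sp2 ✓
C10: sp3
C11: sp3
6 carbons are sp2.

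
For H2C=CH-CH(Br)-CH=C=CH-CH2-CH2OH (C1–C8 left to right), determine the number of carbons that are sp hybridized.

1

C1: sp2
C2: sp2
C3: sp3
C4: sp2
C5: sp ✓
C6: sp2
C7: sp3
C8: sp3
C5 → 1 sp carbon.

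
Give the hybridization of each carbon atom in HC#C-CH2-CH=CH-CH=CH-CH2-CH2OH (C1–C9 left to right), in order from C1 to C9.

C1 sp, C2 sp, C3 sp3, C4 sp2, C5 sp2, C6 sp2, C7 sp2, C8 sp3, C9 sp3

C1 — 2 σ bonds, plus two π bonds. Steric number 2, so sp.
C2: 2 σ bonds, plus two π bonds; 2 regions of electron density → sp.
C3 has 4 σ bonds: steric number 4 → sp3.
C4: 3 σ bonds, plus one π bond; 3 regions of electron density → sp2.
C5 (3 σ bonds, plus one π bond) has steric number 3: sp2.
C6 carries 3 σ bonds, plus one π bond, giving a steric number of 3, so it is sp2.
C7: 3 σ bonds, plus one π bond — 3 electron domains, sp2.
C8 is sp3: 4 σ bonds, 4 electron-density regions.
C9 carries 4 σ bonds, giving a steric number of 4, so it is sp3.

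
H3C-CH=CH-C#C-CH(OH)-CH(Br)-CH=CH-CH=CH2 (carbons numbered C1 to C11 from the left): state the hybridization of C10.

C10: 3 σ bonds, plus one π bond; 3 regions of electron density → sp2.

sp²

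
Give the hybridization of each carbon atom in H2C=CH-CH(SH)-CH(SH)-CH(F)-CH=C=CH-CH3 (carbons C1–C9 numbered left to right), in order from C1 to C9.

C1 sp2, C2 sp2, C3 sp3, C4 sp3, C5 sp3, C6 sp2, C7 sp, C8 sp2, C9 sp3

C1 — 3 σ bonds, plus one π bond. Steric number 3, so sp2.
C2 has 3 σ bonds, plus one π bond: steric number 3 → sp2.
C3: 4 σ bonds; 4 regions of electron density → sp3.
C4 is sp3: 4 σ bonds, 4 electron-density regions.
C5 is sp3: 4 σ bonds, 4 electron-density regions.
C6 is sp2: 3 σ bonds, plus one π bond, 3 electron-density regions.
C7 — 2 σ bonds, plus two π bonds. Steric number 2, so sp.
C8: 3 σ bonds, plus one π bond — 3 electron domains, sp2.
C9: 4 σ bonds — 4 electron domains, sp3.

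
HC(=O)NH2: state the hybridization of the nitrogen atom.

sp2

Amide resonance delocalises the N lone pair; N is planar sp2.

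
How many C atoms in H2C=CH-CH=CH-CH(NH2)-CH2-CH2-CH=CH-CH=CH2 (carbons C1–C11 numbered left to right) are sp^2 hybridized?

C1: sp2 ✓
C2: sp2 ✓
C3: sp2 ✓
C4: sp2 ✓
C5: sp3
C6: sp3
C7: sp3
C8: sp2 ✓
C9: sp2 ✓
C10: sp2 ✓
C11: sp2 ✓
C1, C2, C3, C4, C8, C9, C10, C11 → 8 sp2 carbons.

8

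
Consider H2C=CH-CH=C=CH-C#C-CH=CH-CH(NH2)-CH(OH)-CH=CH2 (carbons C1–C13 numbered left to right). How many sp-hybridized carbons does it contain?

3

C1: sp2
C2: sp2
C3: sp2
C4: sp ✓
C5: sp2
C6: sp ✓
C7: sp ✓
C8: sp2
C9: sp2
C10: sp3
C11: sp3
C12: sp2
C13: sp2
C4, C6, C7 → 3 sp carbons.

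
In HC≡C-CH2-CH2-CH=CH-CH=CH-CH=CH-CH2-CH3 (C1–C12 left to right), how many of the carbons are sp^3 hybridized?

C1: sp
C2: sp
C3: sp3 ✓
C4: sp3 ✓
C5: sp2
C6: sp2
C7: sp2
C8: sp2
C9: sp2
C10: sp2
C11: sp3 ✓
C12: sp3 ✓
C3, C4, C11, C12 → 4 sp3 carbons.

4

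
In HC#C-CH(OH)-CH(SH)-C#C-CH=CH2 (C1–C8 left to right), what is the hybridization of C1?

sp

C1 (2 σ bonds, plus two π bonds) has steric number 2: sp.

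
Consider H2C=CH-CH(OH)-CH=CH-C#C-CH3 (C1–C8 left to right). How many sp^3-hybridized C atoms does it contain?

2

C1: sp2
C2: sp2
C3: sp3 ✓
C4: sp2
C5: sp2
C6: sp
C7: sp
C8: sp3 ✓
C3, C8 → 2 sp3 carbons.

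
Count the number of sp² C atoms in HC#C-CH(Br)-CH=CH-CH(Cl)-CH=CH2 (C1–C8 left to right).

4

C1: sp
C2: sp
C3: sp3
C4: sp2 ✓
C5: sp2 ✓
C6: sp3
C7: sp2 ✓
C8: sp2 ✓
C4, C5, C7, C8 → 4 sp2 carbons.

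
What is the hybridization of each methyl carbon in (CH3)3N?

sp3

Each methyl carbon (4 σ bonds) has steric number 4: sp3.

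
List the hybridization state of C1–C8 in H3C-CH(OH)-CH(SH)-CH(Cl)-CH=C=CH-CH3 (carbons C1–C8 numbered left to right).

C1 sp3, C2 sp3, C3 sp3, C4 sp3, C5 sp2, C6 sp, C7 sp2, C8 sp3

C1 carries 4 σ bonds, giving a steric number of 4, so it is sp3.
C2 (4 σ bonds) has steric number 4: sp3.
C3 (4 σ bonds) has steric number 4: sp3.
C4 carries 4 σ bonds, giving a steric number of 4, so it is sp3.
C5 is sp2: 3 σ bonds, plus one π bond, 3 electron-density regions.
C6 is sp: 2 σ bonds, plus two π bonds, 2 electron-density regions.
C7: 3 σ bonds, plus one π bond — 3 electron domains, sp2.
C8 carries 4 σ bonds, giving a steric number of 4, so it is sp3.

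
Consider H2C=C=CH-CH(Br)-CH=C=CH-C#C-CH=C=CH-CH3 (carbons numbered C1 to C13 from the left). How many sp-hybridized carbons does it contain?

5

C1: sp2
C2: sp ✓
C3: sp2
C4: sp3
C5: sp2
C6: sp ✓
C7: sp2
C8: sp ✓
C9: sp ✓
C10: sp2
C11: sp ✓
C12: sp2
C13: sp3
C2, C6, C8, C9, C11 → 5 sp carbons.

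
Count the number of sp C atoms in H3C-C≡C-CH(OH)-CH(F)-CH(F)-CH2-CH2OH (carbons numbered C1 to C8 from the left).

C1: sp3
C2: sp ✓
C3: sp ✓
C4: sp3
C5: sp3
C6: sp3
C7: sp3
C8: sp3
C2, C3 → 2 sp carbons.

2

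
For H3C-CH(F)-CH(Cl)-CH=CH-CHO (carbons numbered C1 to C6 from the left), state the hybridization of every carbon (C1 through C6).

C1 sp3, C2 sp3, C3 sp3, C4 sp2, C5 sp2, C6 sp2

C1 has 4 σ bonds: steric number 4 → sp3.
C2 (4 σ bonds) has steric number 4: sp3.
C3: 4 σ bonds — 4 electron domains, sp3.
C4: 3 σ bonds, plus one π bond — 3 electron domains, sp2.
C5 (3 σ bonds, plus one π bond) has steric number 3: sp2.
C6 — 3 σ bonds, plus one π bond. Steric number 3, so sp2.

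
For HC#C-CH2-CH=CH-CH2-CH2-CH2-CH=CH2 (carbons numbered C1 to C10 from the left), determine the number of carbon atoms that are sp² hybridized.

C1: sp
C2: sp
C3: sp3
C4: sp2 ✓
C5: sp2 ✓
C6: sp3
C7: sp3
C8: sp3
C9: sp2 ✓
C10: sp2 ✓
C4, C5, C9, C10 → 4 sp2 carbons.

4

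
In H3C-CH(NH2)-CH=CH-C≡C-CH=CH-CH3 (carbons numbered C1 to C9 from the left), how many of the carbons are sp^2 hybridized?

4

C1: sp3
C2: sp3
C3: sp2 ✓
C4: sp2 ✓
C5: sp
C6: sp
C7: sp2 ✓
C8: sp2 ✓
C9: sp3
C3, C4, C7, C8 → 4 sp2 carbons.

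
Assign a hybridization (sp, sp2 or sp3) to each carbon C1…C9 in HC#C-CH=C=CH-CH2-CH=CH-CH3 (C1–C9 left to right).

C1 sp, C2 sp, C3 sp2, C4 sp, C5 sp2, C6 sp3, C7 sp2, C8 sp2, C9 sp3

C1 — 2 σ bonds, plus two π bonds. Steric number 2, so sp.
C2 is sp: 2 σ bonds, plus two π bonds, 2 electron-density regions.
C3 carries 3 σ bonds, plus one π bond, giving a steric number of 3, so it is sp2.
C4 — 2 σ bonds, plus two π bonds. Steric number 2, so sp.
C5 — 3 σ bonds, plus one π bond. Steric number 3, so sp2.
C6 carries 4 σ bonds, giving a steric number of 4, so it is sp3.
C7: 3 σ bonds, plus one π bond — 3 electron domains, sp2.
C8 carries 3 σ bonds, plus one π bond, giving a steric number of 3, so it is sp2.
C9 — 4 σ bonds. Steric number 4, so sp3.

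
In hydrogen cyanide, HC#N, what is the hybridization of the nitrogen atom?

sp

The nitrogen atom has 1 σ bond and 1 lone pair, plus two π bonds: steric number 2 → sp.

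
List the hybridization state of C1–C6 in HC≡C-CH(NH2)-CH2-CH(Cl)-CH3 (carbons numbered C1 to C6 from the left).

C1 is sp: 2 σ bonds, plus two π bonds, 2 electron-density regions.
C2 has 2 σ bonds, plus two π bonds: steric number 2 → sp.
C3 carries 4 σ bonds, giving a steric number of 4, so it is sp3.
C4 has 4 σ bonds: steric number 4 → sp3.
C5: 4 σ bonds — 4 electron domains, sp3.
C6 has 4 σ bonds: steric number 4 → sp3.

C1 sp, C2 sp, C3 sp3, C4 sp3, C5 sp3, C6 sp3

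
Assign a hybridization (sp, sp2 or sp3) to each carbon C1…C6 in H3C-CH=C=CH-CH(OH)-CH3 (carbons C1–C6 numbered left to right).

C1 sp3, C2 sp2, C3 sp, C4 sp2, C5 sp3, C6 sp3

C1 (4 σ bonds) has steric number 4: sp3.
C2 — 3 σ bonds, plus one π bond. Steric number 3, so sp2.
C3 is sp: 2 σ bonds, plus two π bonds, 2 electron-density regions.
C4: 3 σ bonds, plus one π bond — 3 electron domains, sp2.
C5 (4 σ bonds) has steric number 4: sp3.
C6 carries 4 σ bonds, giving a steric number of 4, so it is sp3.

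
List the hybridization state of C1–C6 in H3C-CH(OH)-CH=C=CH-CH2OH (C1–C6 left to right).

C1 carries 4 σ bonds, giving a steric number of 4, so it is sp3.
C2 carries 4 σ bonds, giving a steric number of 4, so it is sp3.
C3 is sp2: 3 σ bonds, plus one π bond, 3 electron-density regions.
C4: 2 σ bonds, plus two π bonds; 2 regions of electron density → sp.
C5 has 3 σ bonds, plus one π bond: steric number 3 → sp2.
C6: 4 σ bonds; 4 regions of electron density → sp3.

C1 sp3, C2 sp3, C3 sp2, C4 sp, C5 sp2, C6 sp3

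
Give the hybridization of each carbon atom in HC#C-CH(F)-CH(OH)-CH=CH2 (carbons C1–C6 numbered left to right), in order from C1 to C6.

C1: 2 σ bonds, plus two π bonds; 2 regions of electron density → sp.
C2: 2 σ bonds, plus two π bonds; 2 regions of electron density → sp.
C3 is sp3: 4 σ bonds, 4 electron-density regions.
C4 is sp3: 4 σ bonds, 4 electron-density regions.
C5 has 3 σ bonds, plus one π bond: steric number 3 → sp2.
C6 (3 σ bonds, plus one π bond) has steric number 3: sp2.

C1 sp, C2 sp, C3 sp3, C4 sp3, C5 sp2, C6 sp2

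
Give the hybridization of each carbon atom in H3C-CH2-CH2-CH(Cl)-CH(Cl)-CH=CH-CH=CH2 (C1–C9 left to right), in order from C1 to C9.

C1 sp3, C2 sp3, C3 sp3, C4 sp3, C5 sp3, C6 sp2, C7 sp2, C8 sp2, C9 sp2

C1 — 4 σ bonds. Steric number 4, so sp3.
C2: 4 σ bonds — 4 electron domains, sp3.
C3: 4 σ bonds — 4 electron domains, sp3.
C4 (4 σ bonds) has steric number 4: sp3.
C5 (4 σ bonds) has steric number 4: sp3.
C6 has 3 σ bonds, plus one π bond: steric number 3 → sp2.
C7 is sp2: 3 σ bonds, plus one π bond, 3 electron-density regions.
C8 carries 3 σ bonds, plus one π bond, giving a steric number of 3, so it is sp2.
C9: 3 σ bonds, plus one π bond; 3 regions of electron density → sp2.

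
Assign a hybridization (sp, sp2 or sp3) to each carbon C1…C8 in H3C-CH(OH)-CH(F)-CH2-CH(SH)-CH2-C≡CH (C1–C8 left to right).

C1 sp3, C2 sp3, C3 sp3, C4 sp3, C5 sp3, C6 sp3, C7 sp, C8 sp

C1: 4 σ bonds; 4 regions of electron density → sp3.
C2: 4 σ bonds — 4 electron domains, sp3.
C3: 4 σ bonds — 4 electron domains, sp3.
C4 is sp3: 4 σ bonds, 4 electron-density regions.
C5 — 4 σ bonds. Steric number 4, so sp3.
C6 is sp3: 4 σ bonds, 4 electron-density regions.
C7: 2 σ bonds, plus two π bonds; 2 regions of electron density → sp.
C8: 2 σ bonds, plus two π bonds; 2 regions of electron density → sp.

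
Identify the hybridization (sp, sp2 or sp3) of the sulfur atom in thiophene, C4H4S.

sp²

Analogous to furan: one S lone pair in the aromatic π system, S is sp2.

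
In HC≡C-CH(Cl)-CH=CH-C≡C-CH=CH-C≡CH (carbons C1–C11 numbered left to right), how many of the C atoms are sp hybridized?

6

C1: sp ✓
C2: sp ✓
C3: sp3
C4: sp2
C5: sp2
C6: sp ✓
C7: sp ✓
C8: sp2
C9: sp2
C10: sp ✓
C11: sp ✓
C1, C2, C6, C7, C10, C11 → 6 sp carbons.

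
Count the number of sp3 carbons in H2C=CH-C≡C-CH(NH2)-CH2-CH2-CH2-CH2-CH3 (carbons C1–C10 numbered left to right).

6

C1: sp2
C2: sp2
C3: sp
C4: sp
C5: sp3 ✓
C6: sp3 ✓
C7: sp3 ✓
C8: sp3 ✓
C9: sp3 ✓
C10: sp3 ✓
C5, C6, C7, C8, C9, C10 → 6 sp3 carbons.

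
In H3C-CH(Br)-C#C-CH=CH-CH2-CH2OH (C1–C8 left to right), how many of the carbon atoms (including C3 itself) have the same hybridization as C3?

C3 is sp (two π bonds).
C1: sp3
C2: sp3
C3: sp ✓
C4: sp ✓
C5: sp2
C6: sp2
C7: sp3
C8: sp3
2 carbons are sp.

2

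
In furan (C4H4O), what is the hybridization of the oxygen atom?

sp²

One O lone pair is in the aromatic π system (p orbital), the other is in an sp2 hybrid in the ring plane; O has two σ bonds + one in-plane lone pair → sp2.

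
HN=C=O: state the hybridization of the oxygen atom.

sp²

The oxygen atom: 1 σ bond and 2 lone pairs, plus one π bond — 3 electron domains, sp2.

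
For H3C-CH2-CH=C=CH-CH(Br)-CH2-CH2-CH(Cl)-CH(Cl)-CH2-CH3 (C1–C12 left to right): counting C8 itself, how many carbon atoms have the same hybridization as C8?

C8 is sp3 (only σ bonds).
C1: sp3 ✓
C2: sp3 ✓
C3: sp2
C4: sp
C5: sp2
C6: sp3 ✓
C7: sp3 ✓
C8: sp3 ✓
C9: sp3 ✓
C10: sp3 ✓
C11: sp3 ✓
C12: sp3 ✓
9 carbons are sp3.

9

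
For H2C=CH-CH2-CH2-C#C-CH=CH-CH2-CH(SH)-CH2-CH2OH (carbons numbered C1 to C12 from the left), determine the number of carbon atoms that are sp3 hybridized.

C1: sp2
C2: sp2
C3: sp3 ✓
C4: sp3 ✓
C5: sp
C6: sp
C7: sp2
C8: sp2
C9: sp3 ✓
C10: sp3 ✓
C11: sp3 ✓
C12: sp3 ✓
C3, C4, C9, C10, C11, C12 → 6 sp3 carbons.

6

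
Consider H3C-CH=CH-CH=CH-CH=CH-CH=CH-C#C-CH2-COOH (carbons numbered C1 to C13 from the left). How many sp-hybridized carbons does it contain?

2

C1: sp3
C2: sp2
C3: sp2
C4: sp2
C5: sp2
C6: sp2
C7: sp2
C8: sp2
C9: sp2
C10: sp ✓
C11: sp ✓
C12: sp3
C13: sp2
C10, C11 → 2 sp carbons.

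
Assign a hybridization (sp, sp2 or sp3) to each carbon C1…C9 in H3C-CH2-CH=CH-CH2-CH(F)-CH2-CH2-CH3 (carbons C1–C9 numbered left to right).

C1 sp3, C2 sp3, C3 sp2, C4 sp2, C5 sp3, C6 sp3, C7 sp3, C8 sp3, C9 sp3

C1 has 4 σ bonds: steric number 4 → sp3.
C2: 4 σ bonds; 4 regions of electron density → sp3.
C3 is sp2: 3 σ bonds, plus one π bond, 3 electron-density regions.
C4: 3 σ bonds, plus one π bond — 3 electron domains, sp2.
C5 is sp3: 4 σ bonds, 4 electron-density regions.
C6 has 4 σ bonds: steric number 4 → sp3.
C7 (4 σ bonds) has steric number 4: sp3.
C8: 4 σ bonds — 4 electron domains, sp3.
C9 has 4 σ bonds: steric number 4 → sp3.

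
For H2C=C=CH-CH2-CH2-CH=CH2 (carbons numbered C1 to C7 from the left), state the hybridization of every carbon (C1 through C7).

C1 sp2, C2 sp, C3 sp2, C4 sp3, C5 sp3, C6 sp2, C7 sp2

C1 has 3 σ bonds, plus one π bond: steric number 3 → sp2.
C2 carries 2 σ bonds, plus two π bonds, giving a steric number of 2, so it is sp.
C3 carries 3 σ bonds, plus one π bond, giving a steric number of 3, so it is sp2.
C4 (4 σ bonds) has steric number 4: sp3.
C5 — 4 σ bonds. Steric number 4, so sp3.
C6 carries 3 σ bonds, plus one π bond, giving a steric number of 3, so it is sp2.
C7 (3 σ bonds, plus one π bond) has steric number 3: sp2.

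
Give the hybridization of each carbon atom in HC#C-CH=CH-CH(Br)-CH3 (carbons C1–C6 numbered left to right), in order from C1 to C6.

C1 sp, C2 sp, C3 sp2, C4 sp2, C5 sp3, C6 sp3

C1 (2 σ bonds, plus two π bonds) has steric number 2: sp.
C2 is sp: 2 σ bonds, plus two π bonds, 2 electron-density regions.
C3 — 3 σ bonds, plus one π bond. Steric number 3, so sp2.
C4: 3 σ bonds, plus one π bond; 3 regions of electron density → sp2.
C5 is sp3: 4 σ bonds, 4 electron-density regions.
C6 is sp3: 4 σ bonds, 4 electron-density regions.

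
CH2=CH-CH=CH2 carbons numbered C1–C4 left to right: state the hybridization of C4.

C4 — 3 σ bonds, plus one π bond. Steric number 3, so sp2.

sp^2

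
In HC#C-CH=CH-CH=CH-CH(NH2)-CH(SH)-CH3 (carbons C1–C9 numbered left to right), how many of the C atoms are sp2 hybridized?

4

C1: sp
C2: sp
C3: sp2 ✓
C4: sp2 ✓
C5: sp2 ✓
C6: sp2 ✓
C7: sp3
C8: sp3
C9: sp3
C3, C4, C5, C6 → 4 sp2 carbons.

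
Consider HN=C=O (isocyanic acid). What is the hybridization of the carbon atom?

sp

The carbon atom (2 σ bonds, plus two π bonds) has steric number 2: sp.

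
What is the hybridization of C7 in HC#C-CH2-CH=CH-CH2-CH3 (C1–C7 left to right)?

sp³

C7: 4 σ bonds; 4 regions of electron density → sp3.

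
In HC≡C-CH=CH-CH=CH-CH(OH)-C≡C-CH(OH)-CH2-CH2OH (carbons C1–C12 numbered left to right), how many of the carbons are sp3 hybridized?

C1: sp
C2: sp
C3: sp2
C4: sp2
C5: sp2
C6: sp2
C7: sp3 ✓
C8: sp
C9: sp
C10: sp3 ✓
C11: sp3 ✓
C12: sp3 ✓
C7, C10, C11, C12 → 4 sp3 carbons.

4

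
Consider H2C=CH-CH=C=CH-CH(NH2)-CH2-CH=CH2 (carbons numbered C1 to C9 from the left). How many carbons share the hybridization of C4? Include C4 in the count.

C4 is sp (two π bonds).
C1: sp2
C2: sp2
C3: sp2
C4: sp ✓
C5: sp2
C6: sp3
C7: sp3
C8: sp2
C9: sp2
1 carbon is sp.

1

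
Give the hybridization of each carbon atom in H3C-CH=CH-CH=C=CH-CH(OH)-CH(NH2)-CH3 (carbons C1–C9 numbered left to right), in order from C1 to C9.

C1 sp3, C2 sp2, C3 sp2, C4 sp2, C5 sp, C6 sp2, C7 sp3, C8 sp3, C9 sp3

C1 is sp3: 4 σ bonds, 4 electron-density regions.
C2: 3 σ bonds, plus one π bond — 3 electron domains, sp2.
C3: 3 σ bonds, plus one π bond; 3 regions of electron density → sp2.
C4: 3 σ bonds, plus one π bond — 3 electron domains, sp2.
C5 has 2 σ bonds, plus two π bonds: steric number 2 → sp.
C6 — 3 σ bonds, plus one π bond. Steric number 3, so sp2.
C7 carries 4 σ bonds, giving a steric number of 4, so it is sp3.
C8 (4 σ bonds) has steric number 4: sp3.
C9 carries 4 σ bonds, giving a steric number of 4, so it is sp3.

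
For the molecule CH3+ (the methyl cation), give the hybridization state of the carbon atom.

sp^2

Three σ bonds to H, empty p orbital → sp2, trigonal planar.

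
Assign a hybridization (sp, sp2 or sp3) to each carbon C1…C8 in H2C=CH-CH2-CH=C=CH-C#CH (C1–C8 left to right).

C1 (3 σ bonds, plus one π bond) has steric number 3: sp2.
C2: 3 σ bonds, plus one π bond — 3 electron domains, sp2.
C3 has 4 σ bonds: steric number 4 → sp3.
C4 has 3 σ bonds, plus one π bond: steric number 3 → sp2.
C5 has 2 σ bonds, plus two π bonds: steric number 2 → sp.
C6 — 3 σ bonds, plus one π bond. Steric number 3, so sp2.
C7: 2 σ bonds, plus two π bonds — 2 electron domains, sp.
C8 (2 σ bonds, plus two π bonds) has steric number 2: sp.

C1 sp2, C2 sp2, C3 sp3, C4 sp2, C5 sp, C6 sp2, C7 sp, C8 sp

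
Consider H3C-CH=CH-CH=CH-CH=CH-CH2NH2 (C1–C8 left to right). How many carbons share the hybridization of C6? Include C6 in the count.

C6 is sp2 (one π bond).
C1: sp3
C2: sp2 ✓
C3: sp2 ✓
C4: sp2 ✓
C5: sp2 ✓
C6: sp2 ✓
C7: sp2 ✓
C8: sp3
6 carbons are sp2.

6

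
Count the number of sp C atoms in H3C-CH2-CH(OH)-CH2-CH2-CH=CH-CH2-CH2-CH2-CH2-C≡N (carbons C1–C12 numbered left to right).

1

C1: sp3
C2: sp3
C3: sp3
C4: sp3
C5: sp3
C6: sp2
C7: sp2
C8: sp3
C9: sp3
C10: sp3
C11: sp3
C12: sp ✓
C12 → 1 sp carbon.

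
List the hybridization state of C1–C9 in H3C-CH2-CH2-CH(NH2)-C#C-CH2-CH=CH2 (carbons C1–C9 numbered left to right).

C1 sp3, C2 sp3, C3 sp3, C4 sp3, C5 sp, C6 sp, C7 sp3, C8 sp2, C9 sp2

C1 is sp3: 4 σ bonds, 4 electron-density regions.
C2 is sp3: 4 σ bonds, 4 electron-density regions.
C3: 4 σ bonds — 4 electron domains, sp3.
C4 carries 4 σ bonds, giving a steric number of 4, so it is sp3.
C5: 2 σ bonds, plus two π bonds — 2 electron domains, sp.
C6 has 2 σ bonds, plus two π bonds: steric number 2 → sp.
C7 carries 4 σ bonds, giving a steric number of 4, so it is sp3.
C8: 3 σ bonds, plus one π bond; 3 regions of electron density → sp2.
C9 — 3 σ bonds, plus one π bond. Steric number 3, so sp2.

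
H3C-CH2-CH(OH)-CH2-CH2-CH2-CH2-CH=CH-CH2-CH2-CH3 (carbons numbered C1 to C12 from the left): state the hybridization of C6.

C6 — 4 σ bonds. Steric number 4, so sp3.

sp³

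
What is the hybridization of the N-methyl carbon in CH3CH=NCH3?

The N-methyl carbon carries 4 σ bonds, giving a steric number of 4, so it is sp3.

sp³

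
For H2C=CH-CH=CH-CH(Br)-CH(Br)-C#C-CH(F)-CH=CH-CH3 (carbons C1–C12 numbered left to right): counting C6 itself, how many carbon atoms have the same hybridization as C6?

C6 is sp3 (only σ bonds).
C1: sp2
C2: sp2
C3: sp2
C4: sp2
C5: sp3 ✓
C6: sp3 ✓
C7: sp
C8: sp
C9: sp3 ✓
C10: sp2
C11: sp2
C12: sp3 ✓
4 carbons are sp3.

4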